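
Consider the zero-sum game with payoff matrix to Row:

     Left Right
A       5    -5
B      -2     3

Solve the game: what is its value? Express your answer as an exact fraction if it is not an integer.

1/3

Row minima: A → -5, B → -2; maximin = -2.
Column maxima: Left → 5, Right → 3; minimax = 3.
-2 ≠ 3, so there is no saddle point; optimal play is mixed.
Let Row play A with probability p. Expected payoff against Left: 5p + (-2)(1−p) = 7p − 2; against Right: (-5)p + 3(1−p) = −8p + 3.
Setting these equal: 7p − 2 = −8p + 3 ⇒ 15p = 5 ⇒ p = 1/3, and the value is (7)·(1/3) − 2 = 1/3.
For Column: with q = P(Left), equating A's and B's payoffs gives 10q − 5 = −5q + 3 ⇒ q = 8/15.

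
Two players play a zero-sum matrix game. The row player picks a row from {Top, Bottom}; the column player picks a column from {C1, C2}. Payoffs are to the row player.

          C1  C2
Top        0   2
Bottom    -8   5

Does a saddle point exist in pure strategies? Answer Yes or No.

Row minima: Top → 0, Bottom → -8; maximin = 0.
Column maxima: C1 → 0, C2 → 5; minimax = 0.
maximin = minimax = 0, so a saddle point exists.

Yes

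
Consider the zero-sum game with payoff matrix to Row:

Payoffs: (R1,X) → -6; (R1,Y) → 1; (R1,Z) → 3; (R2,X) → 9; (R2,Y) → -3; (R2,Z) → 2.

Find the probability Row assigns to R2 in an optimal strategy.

7/19

Row minima: R1 → -6, R2 → -3; maximin = -3.
Column maxima: X → 9, Y → 1, Z → 3; minimax = 1.
-3 ≠ 1, so there is no saddle point; optimal play is mixed.
Z is strictly dominated by Y (it gives Row strictly more in every row), so Column never plays it.
On the remaining 2×2 (R1, R2 vs X, Y):
Let Row play R1 with probability p. Expected payoff against X: (-6)p + 9(1−p) = −15p + 9; against Y: 1p + (-3)(1−p) = 4p − 3.
Setting these equal: −15p + 9 = 4p − 3 ⇒ −19p = -12 ⇒ p = 12/19, and the value is (-15)·(12/19) + 9 = -9/19.
For Column: with q = P(X), equating R1's and R2's payoffs gives −7q + 1 = 12q − 3 ⇒ q = 4/19.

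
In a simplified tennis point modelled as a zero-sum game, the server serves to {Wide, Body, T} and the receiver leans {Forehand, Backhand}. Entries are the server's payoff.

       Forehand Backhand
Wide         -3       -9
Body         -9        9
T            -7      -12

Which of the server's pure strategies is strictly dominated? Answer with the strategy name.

Wide gives a strictly higher payoff than T against every column: -3 > -7, -9 > -12.
So T is strictly dominated and the server never plays it.

T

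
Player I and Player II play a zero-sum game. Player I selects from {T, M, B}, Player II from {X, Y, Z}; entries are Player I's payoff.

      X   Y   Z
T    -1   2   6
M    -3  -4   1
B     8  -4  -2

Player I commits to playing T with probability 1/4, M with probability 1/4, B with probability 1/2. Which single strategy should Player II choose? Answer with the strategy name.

Y

If Player II plays X, Player I's expected payoff is (1/4)·(-1) + (1/4)·(-3) + (1/2)·8 = 3.
If Player II plays Y, Player I's expected payoff is (1/4)·2 + (1/4)·(-4) + (1/2)·(-4) = -5/2.
If Player II plays Z, Player I's expected payoff is (1/4)·6 + (1/4)·1 + (1/2)·(-2) = 3/4.
Player II minimizes Player I's payoff; the smallest is -5/2, so the best response is Y.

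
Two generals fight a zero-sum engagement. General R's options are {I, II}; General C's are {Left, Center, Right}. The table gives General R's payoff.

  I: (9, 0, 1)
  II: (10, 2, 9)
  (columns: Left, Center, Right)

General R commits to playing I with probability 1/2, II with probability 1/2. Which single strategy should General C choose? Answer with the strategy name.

Center

If General C plays Left, General R's expected payoff is (1/2)·9 + (1/2)·10 = 19/2.
If General C plays Center, General R's expected payoff is (1/2)·0 + (1/2)·2 = 1.
If General C plays Right, General R's expected payoff is (1/2)·1 + (1/2)·9 = 5.
General C minimizes General R's payoff; the smallest is 1, so the best response is Center.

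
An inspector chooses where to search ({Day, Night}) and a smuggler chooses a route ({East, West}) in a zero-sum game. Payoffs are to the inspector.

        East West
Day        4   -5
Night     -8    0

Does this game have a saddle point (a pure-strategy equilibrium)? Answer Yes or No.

No

Row minima: Day → -5, Night → -8; maximin = -5.
Column maxima: East → 4, West → 0; minimax = 0.
-5 ≠ 0, so no pure-strategy equilibrium exists.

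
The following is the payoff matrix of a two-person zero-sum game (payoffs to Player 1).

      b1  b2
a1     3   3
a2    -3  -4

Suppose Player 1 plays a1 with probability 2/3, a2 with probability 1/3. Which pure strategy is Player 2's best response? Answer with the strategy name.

If Player 2 plays b1, Player 1's expected payoff is (2/3)·3 + (1/3)·(-3) = 1.
If Player 2 plays b2, Player 1's expected payoff is (2/3)·3 + (1/3)·(-4) = 2/3.
Player 2 minimizes Player 1's payoff; the smallest is 2/3, so the best response is b2.

b2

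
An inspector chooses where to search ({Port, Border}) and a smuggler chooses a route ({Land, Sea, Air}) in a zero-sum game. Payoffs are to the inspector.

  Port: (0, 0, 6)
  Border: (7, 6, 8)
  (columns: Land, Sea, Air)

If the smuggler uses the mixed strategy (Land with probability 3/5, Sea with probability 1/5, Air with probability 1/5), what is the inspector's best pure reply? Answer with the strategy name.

Border

Expected payoff of Port: (3/5)·0 + (1/5)·0 + (1/5)·6 = 6/5.
Expected payoff of Border: (3/5)·7 + (1/5)·6 + (1/5)·8 = 7.
The largest is 7, so the inspector's best response is Border.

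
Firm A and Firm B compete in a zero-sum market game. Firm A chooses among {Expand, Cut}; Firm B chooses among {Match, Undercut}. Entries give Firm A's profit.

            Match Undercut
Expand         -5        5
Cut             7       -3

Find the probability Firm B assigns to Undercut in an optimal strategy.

3/5

Row minima: Expand → -5, Cut → -3; maximin = -3.
Column maxima: Match → 7, Undercut → 5; minimax = 5.
-3 ≠ 5, so there is no saddle point; optimal play is mixed.
Let Firm A play Expand with probability p. Expected payoff against Match: (-5)p + 7(1−p) = −12p + 7; against Undercut: 5p + (-3)(1−p) = 8p − 3.
Setting these equal: −12p + 7 = 8p − 3 ⇒ −20p = -10 ⇒ p = 1/2, and the value is (-12)·(1/2) + 7 = 1.
For Firm B: with q = P(Match), equating Expand's and Cut's payoffs gives −10q + 5 = 10q − 3 ⇒ q = 2/5.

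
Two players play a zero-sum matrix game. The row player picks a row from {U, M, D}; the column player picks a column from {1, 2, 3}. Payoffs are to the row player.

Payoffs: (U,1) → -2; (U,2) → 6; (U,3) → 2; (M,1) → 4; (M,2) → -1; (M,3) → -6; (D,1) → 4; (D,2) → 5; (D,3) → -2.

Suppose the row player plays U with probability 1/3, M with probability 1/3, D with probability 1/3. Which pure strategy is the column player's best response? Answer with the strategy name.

If the column player plays 1, the row player's expected payoff is (1/3)·(-2) + (1/3)·4 + (1/3)·4 = 2.
If the column player plays 2, the row player's expected payoff is (1/3)·6 + (1/3)·(-1) + (1/3)·5 = 10/3.
If the column player plays 3, the row player's expected payoff is (1/3)·2 + (1/3)·(-6) + (1/3)·(-2) = -2.
The column player minimizes the row player's payoff; the smallest is -2, so the best response is 3.

3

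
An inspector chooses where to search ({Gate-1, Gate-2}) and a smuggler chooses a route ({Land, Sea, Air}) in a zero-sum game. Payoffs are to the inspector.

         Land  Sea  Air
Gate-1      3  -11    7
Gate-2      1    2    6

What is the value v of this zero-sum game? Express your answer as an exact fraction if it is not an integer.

17/15

Row minima: Gate-1 → -11, Gate-2 → 1; maximin = 1.
Column maxima: Land → 3, Sea → 2, Air → 7; minimax = 2.
1 ≠ 2, so there is no saddle point; optimal play is mixed.
Air is strictly dominated by Land (it gives the inspector strictly more in every row), so the smuggler never plays it.
On the remaining 2×2 (Gate-1, Gate-2 vs Land, Sea):
Let the inspector play Gate-1 with probability p. Expected payoff against Land: 3p + 1(1−p) = 2p + 1; against Sea: (-11)p + 2(1−p) = −13p + 2.
Setting these equal: 2p + 1 = −13p + 2 ⇒ 15p = 1 ⇒ p = 1/15, and the value is (2)·(1/15) + 1 = 17/15.
For the smuggler: with q = P(Land), equating Gate-1's and Gate-2's payoffs gives 14q − 11 = −q + 2 ⇒ q = 13/15.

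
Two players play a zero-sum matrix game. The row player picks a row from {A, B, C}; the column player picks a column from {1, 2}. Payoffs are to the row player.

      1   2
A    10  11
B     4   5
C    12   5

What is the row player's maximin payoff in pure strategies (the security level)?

Row minima: A → 10, B → 4, C → 5.
The best of these is 10.

10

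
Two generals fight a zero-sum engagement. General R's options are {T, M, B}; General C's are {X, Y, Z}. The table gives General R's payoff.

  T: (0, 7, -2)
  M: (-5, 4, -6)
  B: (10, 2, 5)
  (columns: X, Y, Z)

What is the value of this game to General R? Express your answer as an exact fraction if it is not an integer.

13/4

Row minima: T → -2, M → -6, B → 2; maximin = 2.
Column maxima: X → 10, Y → 7, Z → 5; minimax = 5.
2 ≠ 5, so there is no saddle point; optimal play is mixed.
M is strictly dominated by T, so General R never plays it.
X is strictly dominated by Z (it gives General R strictly more in every row), so General C never plays it.
On the remaining 2×2 (T, B vs Y, Z):
Let General R play T with probability p. Expected payoff against Y: 7p + 2(1−p) = 5p + 2; against Z: (-2)p + 5(1−p) = −7p + 5.
Setting these equal: 5p + 2 = −7p + 5 ⇒ 12p = 3 ⇒ p = 1/4, and the value is (5)·(1/4) + 2 = 13/4.
For General C: with q = P(Y), equating T's and B's payoffs gives 9q − 2 = −3q + 5 ⇒ q = 7/12.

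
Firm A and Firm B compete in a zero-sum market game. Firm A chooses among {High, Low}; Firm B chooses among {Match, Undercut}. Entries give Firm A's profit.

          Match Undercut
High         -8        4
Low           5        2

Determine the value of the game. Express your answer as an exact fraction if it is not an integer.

Row minima: High → -8, Low → 2; maximin = 2.
Column maxima: Match → 5, Undercut → 4; minimax = 4.
2 ≠ 4, so there is no saddle point; optimal play is mixed.
Let Firm A play High with probability p. Expected payoff against Match: (-8)p + 5(1−p) = −13p + 5; against Undercut: 4p + 2(1−p) = 2p + 2.
Setting these equal: −13p + 5 = 2p + 2 ⇒ −15p = -3 ⇒ p = 1/5, and the value is (-13)·(1/5) + 5 = 12/5.
For Firm B: with q = P(Match), equating High's and Low's payoffs gives −12q + 4 = 3q + 2 ⇒ q = 2/15.

12/5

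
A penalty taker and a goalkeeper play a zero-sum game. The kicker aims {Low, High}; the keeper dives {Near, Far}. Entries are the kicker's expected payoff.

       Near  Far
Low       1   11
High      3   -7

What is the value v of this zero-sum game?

2

Row minima: Low → 1, High → -7; maximin = 1.
Column maxima: Near → 3, Far → 11; minimax = 3.
1 ≠ 3, so there is no saddle point; optimal play is mixed.
Let the kicker play Low with probability p. Expected payoff against Near: 1p + 3(1−p) = −2p + 3; against Far: 11p + (-7)(1−p) = 18p − 7.
Setting these equal: −2p + 3 = 18p − 7 ⇒ −20p = -10 ⇒ p = 1/2, and the value is (-2)·(1/2) + 3 = 2.
For the keeper: with q = P(Near), equating Low's and High's payoffs gives −10q + 11 = 10q − 7 ⇒ q = 9/10.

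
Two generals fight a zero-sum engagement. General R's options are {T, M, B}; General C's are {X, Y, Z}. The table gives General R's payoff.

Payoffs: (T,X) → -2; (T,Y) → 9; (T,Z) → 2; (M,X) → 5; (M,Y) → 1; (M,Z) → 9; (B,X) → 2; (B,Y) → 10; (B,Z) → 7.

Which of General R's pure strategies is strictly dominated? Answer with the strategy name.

B gives a strictly higher payoff than T against every column: 2 > -2, 10 > 9, 7 > 2.
So T is strictly dominated and General R never plays it.

T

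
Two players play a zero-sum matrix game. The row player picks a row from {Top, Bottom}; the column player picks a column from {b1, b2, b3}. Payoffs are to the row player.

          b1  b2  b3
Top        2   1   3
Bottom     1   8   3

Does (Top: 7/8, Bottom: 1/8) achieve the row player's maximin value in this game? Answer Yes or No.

Yes

Against b1 this mix gives (7/8)·2 + (1/8)·1 = 15/8.
Against b2 this mix gives (7/8)·1 + (1/8)·8 = 15/8.
Against b3 this mix gives (7/8)·3 + (1/8)·3 = 3.
All of the column player's active replies (b1, b2) yield 15/8, and no column does worse for the row player. The mix makes the column player indifferent and guarantees 15/8, so it is optimal.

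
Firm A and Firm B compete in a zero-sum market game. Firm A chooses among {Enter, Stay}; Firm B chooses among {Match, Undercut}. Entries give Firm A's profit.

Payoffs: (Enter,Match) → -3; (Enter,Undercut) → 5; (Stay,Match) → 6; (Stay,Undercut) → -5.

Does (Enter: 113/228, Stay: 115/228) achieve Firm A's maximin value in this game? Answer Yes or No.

No

Against Match this mix gives (113/228)·(-3) + (115/228)·6 = 117/76.
Against Undercut this mix gives (113/228)·5 + (115/228)·(-5) = -5/114.
Firm B will play Undercut, holding Firm A to -5/114. Shifting weight toward the row that does better against Undercut would raise this floor (the equalizing mix achieves 15/19 against both Undercut and Match), so the proposed strategy is not optimal.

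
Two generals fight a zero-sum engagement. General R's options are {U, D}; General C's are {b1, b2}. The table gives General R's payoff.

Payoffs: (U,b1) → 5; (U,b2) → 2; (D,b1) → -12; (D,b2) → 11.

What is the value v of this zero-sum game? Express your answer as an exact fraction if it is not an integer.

Row minima: U → 2, D → -12; maximin = 2.
Column maxima: b1 → 5, b2 → 11; minimax = 5.
2 ≠ 5, so there is no saddle point; optimal play is mixed.
Let General R play U with probability p. Expected payoff against b1: 5p + (-12)(1−p) = 17p − 12; against b2: 2p + 11(1−p) = −9p + 11.
Setting these equal: 17p − 12 = −9p + 11 ⇒ 26p = 23 ⇒ p = 23/26, and the value is (17)·(23/26) − 12 = 79/26.
For General C: with q = P(b1), equating U's and D's payoffs gives 3q + 2 = −23q + 11 ⇒ q = 9/26.

79/26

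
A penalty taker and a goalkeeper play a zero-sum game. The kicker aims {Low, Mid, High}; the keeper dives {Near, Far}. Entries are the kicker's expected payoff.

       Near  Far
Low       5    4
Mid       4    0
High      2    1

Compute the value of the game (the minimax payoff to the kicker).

Row minima: Low → 4, Mid → 0, High → 1; maximin = 4.
Column maxima: Near → 5, Far → 4; minimax = 4.
Since maximin = minimax = 4, there is a saddle point and the value is 4.

4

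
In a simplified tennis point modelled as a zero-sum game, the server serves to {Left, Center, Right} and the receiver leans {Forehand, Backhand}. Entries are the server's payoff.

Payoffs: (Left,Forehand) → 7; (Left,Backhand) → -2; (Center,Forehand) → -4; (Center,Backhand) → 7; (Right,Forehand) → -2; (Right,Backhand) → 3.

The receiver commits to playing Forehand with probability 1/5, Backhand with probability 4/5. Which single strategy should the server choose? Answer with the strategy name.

Center

Expected payoff of Left: (1/5)·7 + (4/5)·(-2) = -1/5.
Expected payoff of Center: (1/5)·(-4) + (4/5)·7 = 24/5.
Expected payoff of Right: (1/5)·(-2) + (4/5)·3 = 2.
The largest is 24/5, so the server's best response is Center.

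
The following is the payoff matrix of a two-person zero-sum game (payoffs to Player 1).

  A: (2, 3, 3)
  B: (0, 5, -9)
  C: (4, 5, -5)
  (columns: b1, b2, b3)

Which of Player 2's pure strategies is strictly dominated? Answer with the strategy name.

b1 holds Player 1's payoff strictly below b2 in every row: 2 < 3, 0 < 5, 4 < 5.
So b2 is strictly dominated for Player 2.

b2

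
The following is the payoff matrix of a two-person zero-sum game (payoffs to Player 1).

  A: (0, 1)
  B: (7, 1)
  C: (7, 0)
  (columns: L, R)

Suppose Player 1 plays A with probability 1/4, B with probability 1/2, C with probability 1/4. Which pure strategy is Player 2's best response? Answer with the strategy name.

If Player 2 plays L, Player 1's expected payoff is (1/4)·0 + (1/2)·7 + (1/4)·7 = 21/4.
If Player 2 plays R, Player 1's expected payoff is (1/4)·1 + (1/2)·1 + (1/4)·0 = 3/4.
Player 2 minimizes Player 1's payoff; the smallest is 3/4, so the best response is R.

R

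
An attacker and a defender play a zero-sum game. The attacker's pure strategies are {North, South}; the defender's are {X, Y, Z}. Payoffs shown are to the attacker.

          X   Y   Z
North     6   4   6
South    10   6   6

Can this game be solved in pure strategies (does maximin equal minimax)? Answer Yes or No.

Row minima: North → 4, South → 6; maximin = 6.
Column maxima: X → 10, Y → 6, Z → 6; minimax = 6.
maximin = minimax = 6, so a saddle point exists.

Yes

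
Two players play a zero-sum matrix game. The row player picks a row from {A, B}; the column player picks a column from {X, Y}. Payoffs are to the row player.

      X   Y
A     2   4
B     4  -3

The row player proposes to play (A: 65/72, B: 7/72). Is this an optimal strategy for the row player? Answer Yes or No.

No

Against X this mix gives (65/72)·2 + (7/72)·4 = 79/36.
Against Y this mix gives (65/72)·4 + (7/72)·(-3) = 239/72.
The column player will play X, holding the row player to 79/36. Shifting weight toward the row that does better against X would raise this floor (the equalizing mix achieves 22/9 against both X and Y), so the proposed strategy is not optimal.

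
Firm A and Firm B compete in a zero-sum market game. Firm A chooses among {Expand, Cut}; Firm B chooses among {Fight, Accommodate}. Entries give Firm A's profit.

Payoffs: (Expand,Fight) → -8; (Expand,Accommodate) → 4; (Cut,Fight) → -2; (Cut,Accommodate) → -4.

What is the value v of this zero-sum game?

Row minima: Expand → -8, Cut → -4; maximin = -4.
Column maxima: Fight → -2, Accommodate → 4; minimax = -2.
-4 ≠ -2, so there is no saddle point; optimal play is mixed.
Let Firm A play Expand with probability p. Expected payoff against Fight: (-8)p + (-2)(1−p) = −6p − 2; against Accommodate: 4p + (-4)(1−p) = 8p − 4.
Setting these equal: −6p − 2 = 8p − 4 ⇒ −14p = -2 ⇒ p = 1/7, and the value is (-6)·(1/7) − 2 = -20/7.
For Firm B: with q = P(Fight), equating Expand's and Cut's payoffs gives −12q + 4 = 2q − 4 ⇒ q = 4/7.

-20/7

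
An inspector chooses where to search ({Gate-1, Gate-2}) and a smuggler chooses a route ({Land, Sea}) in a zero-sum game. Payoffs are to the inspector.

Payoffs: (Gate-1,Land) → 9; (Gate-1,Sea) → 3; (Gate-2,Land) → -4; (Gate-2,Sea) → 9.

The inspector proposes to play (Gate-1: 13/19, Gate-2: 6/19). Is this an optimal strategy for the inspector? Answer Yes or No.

Against Land this mix gives (13/19)·9 + (6/19)·(-4) = 93/19.
Against Sea this mix gives (13/19)·3 + (6/19)·9 = 93/19.
All of the smuggler's active replies (Land, Sea) yield 93/19, and no column does worse for the inspector. The mix makes the smuggler indifferent and guarantees 93/19, so it is optimal.

Yes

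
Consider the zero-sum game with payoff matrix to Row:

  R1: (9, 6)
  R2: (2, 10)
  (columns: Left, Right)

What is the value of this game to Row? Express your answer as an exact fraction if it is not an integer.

78/11

Row minima: R1 → 6, R2 → 2; maximin = 6.
Column maxima: Left → 9, Right → 10; minimax = 9.
6 ≠ 9, so there is no saddle point; optimal play is mixed.
Let Row play R1 with probability p. Expected payoff against Left: 9p + 2(1−p) = 7p + 2; against Right: 6p + 10(1−p) = −4p + 10.
Setting these equal: 7p + 2 = −4p + 10 ⇒ 11p = 8 ⇒ p = 8/11, and the value is (7)·(8/11) + 2 = 78/11.
For Column: with q = P(Left), equating R1's and R2's payoffs gives 3q + 6 = −8q + 10 ⇒ q = 4/11.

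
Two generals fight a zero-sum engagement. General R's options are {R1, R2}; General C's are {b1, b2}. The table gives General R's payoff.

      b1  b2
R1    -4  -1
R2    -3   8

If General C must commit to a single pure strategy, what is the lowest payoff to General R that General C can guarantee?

Column maxima: b1 → -3, b2 → 8.
The smallest of these is -3.

-3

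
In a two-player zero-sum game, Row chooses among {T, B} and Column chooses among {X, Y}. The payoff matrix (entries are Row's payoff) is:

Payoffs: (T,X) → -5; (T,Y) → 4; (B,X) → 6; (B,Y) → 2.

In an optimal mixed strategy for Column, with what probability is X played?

Row minima: T → -5, B → 2; maximin = 2.
Column maxima: X → 6, Y → 4; minimax = 4.
2 ≠ 4, so there is no saddle point; optimal play is mixed.
Let Row play T with probability p. Expected payoff against X: (-5)p + 6(1−p) = −11p + 6; against Y: 4p + 2(1−p) = 2p + 2.
Setting these equal: −11p + 6 = 2p + 2 ⇒ −13p = -4 ⇒ p = 4/13, and the value is (-11)·(4/13) + 6 = 34/13.
For Column: with q = P(X), equating T's and B's payoffs gives −9q + 4 = 4q + 2 ⇒ q = 2/13.

2/13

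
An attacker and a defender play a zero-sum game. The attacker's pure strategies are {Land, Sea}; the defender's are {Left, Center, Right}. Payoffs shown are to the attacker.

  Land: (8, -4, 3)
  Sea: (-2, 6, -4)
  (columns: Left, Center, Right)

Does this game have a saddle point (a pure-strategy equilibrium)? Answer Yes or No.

Row minima: Land → -4, Sea → -4; maximin = -4.
Column maxima: Left → 8, Center → 6, Right → 3; minimax = 3.
-4 ≠ 3, so no pure-strategy equilibrium exists.

No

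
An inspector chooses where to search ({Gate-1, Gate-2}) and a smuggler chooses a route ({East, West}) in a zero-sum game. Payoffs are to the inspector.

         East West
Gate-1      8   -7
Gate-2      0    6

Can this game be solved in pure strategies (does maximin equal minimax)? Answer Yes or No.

Row minima: Gate-1 → -7, Gate-2 → 0; maximin = 0.
Column maxima: East → 8, West → 6; minimax = 6.
0 ≠ 6, so no pure-strategy equilibrium exists.

No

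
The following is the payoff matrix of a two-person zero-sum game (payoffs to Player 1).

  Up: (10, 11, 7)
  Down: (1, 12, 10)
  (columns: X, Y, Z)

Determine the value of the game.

31/4

Row minima: Up → 7, Down → 1; maximin = 7.
Column maxima: X → 10, Y → 12, Z → 10; minimax = 10.
7 ≠ 10, so there is no saddle point; optimal play is mixed.
Y is strictly dominated by X (it gives Player 1 strictly more in every row), so Player 2 never plays it.
On the remaining 2×2 (Up, Down vs X, Z):
Let Player 1 play Up with probability p. Expected payoff against X: 10p + 1(1−p) = 9p + 1; against Z: 7p + 10(1−p) = −3p + 10.
Setting these equal: 9p + 1 = −3p + 10 ⇒ 12p = 9 ⇒ p = 3/4, and the value is (9)·(3/4) + 1 = 31/4.
For Player 2: with q = P(X), equating Up's and Down's payoffs gives 3q + 7 = −9q + 10 ⇒ q = 1/4.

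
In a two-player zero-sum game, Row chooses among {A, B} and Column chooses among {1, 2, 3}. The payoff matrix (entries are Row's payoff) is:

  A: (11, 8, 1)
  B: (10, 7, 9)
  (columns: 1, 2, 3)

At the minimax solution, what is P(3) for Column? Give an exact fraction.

Row minima: A → 1, B → 7; maximin = 7.
Column maxima: 1 → 11, 2 → 8, 3 → 9; minimax = 8.
7 ≠ 8, so there is no saddle point; optimal play is mixed.
1 is strictly dominated by 2 (it gives Row strictly more in every row), so Column never plays it.
On the remaining 2×2 (A, B vs 2, 3):
Let Row play A with probability p. Expected payoff against 2: 8p + 7(1−p) = p + 7; against 3: 1p + 9(1−p) = −8p + 9.
Setting these equal: p + 7 = −8p + 9 ⇒ 9p = 2 ⇒ p = 2/9, and the value is (1)·(2/9) + 7 = 65/9.
For Column: with q = P(2), equating A's and B's payoffs gives 7q + 1 = −2q + 9 ⇒ q = 8/9.

1/9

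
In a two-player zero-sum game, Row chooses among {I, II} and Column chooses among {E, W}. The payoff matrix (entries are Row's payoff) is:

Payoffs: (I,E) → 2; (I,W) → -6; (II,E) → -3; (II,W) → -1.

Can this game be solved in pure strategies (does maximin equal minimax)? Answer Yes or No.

Row minima: I → -6, II → -3; maximin = -3.
Column maxima: E → 2, W → -1; minimax = -1.
-3 ≠ -1, so no pure-strategy equilibrium exists.

No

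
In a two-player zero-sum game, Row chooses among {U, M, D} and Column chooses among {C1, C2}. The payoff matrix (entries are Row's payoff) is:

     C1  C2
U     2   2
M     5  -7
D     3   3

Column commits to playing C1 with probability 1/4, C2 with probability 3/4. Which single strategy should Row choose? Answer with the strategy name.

Expected payoff of U: (1/4)·2 + (3/4)·2 = 2.
Expected payoff of M: (1/4)·5 + (3/4)·(-7) = -4.
Expected payoff of D: (1/4)·3 + (3/4)·3 = 3.
The largest is 3, so Row's best response is D.

D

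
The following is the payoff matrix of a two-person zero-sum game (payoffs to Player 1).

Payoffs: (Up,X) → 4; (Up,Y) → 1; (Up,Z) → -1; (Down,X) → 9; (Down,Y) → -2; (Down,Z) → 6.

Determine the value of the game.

Row minima: Up → -1, Down → -2; maximin = -1.
Column maxima: X → 9, Y → 1, Z → 6; minimax = 1.
-1 ≠ 1, so there is no saddle point; optimal play is mixed.
X is strictly dominated by Y (it gives Player 1 strictly more in every row), so Player 2 never plays it.
On the remaining 2×2 (Up, Down vs Y, Z):
Let Player 1 play Up with probability p. Expected payoff against Y: 1p + (-2)(1−p) = 3p − 2; against Z: (-1)p + 6(1−p) = −7p + 6.
Setting these equal: 3p − 2 = −7p + 6 ⇒ 10p = 8 ⇒ p = 4/5, and the value is (3)·(4/5) − 2 = 2/5.
For Player 2: with q = P(Y), equating Up's and Down's payoffs gives 2q − 1 = −8q + 6 ⇒ q = 7/10.

2/5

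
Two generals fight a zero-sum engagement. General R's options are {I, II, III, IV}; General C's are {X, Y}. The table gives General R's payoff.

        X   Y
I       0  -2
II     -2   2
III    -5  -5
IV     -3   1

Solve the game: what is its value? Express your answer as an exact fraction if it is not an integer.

Row minima: I → -2, II → -2, III → -5, IV → -3; maximin = -2.
Column maxima: X → 0, Y → 2; minimax = 0.
-2 ≠ 0, so there is no saddle point; optimal play is mixed.
III is strictly dominated by I, so General R never plays it.
IV is strictly dominated by II, so General R never plays it.
On the remaining 2×2 (I, II vs X, Y):
Let General R play I with probability p. Expected payoff against X: 0p + (-2)(1−p) = 2p − 2; against Y: (-2)p + 2(1−p) = −4p + 2.
Setting these equal: 2p − 2 = −4p + 2 ⇒ 6p = 4 ⇒ p = 2/3, and the value is (2)·(2/3) − 2 = -2/3.
For General C: with q = P(X), equating I's and II's payoffs gives 2q − 2 = −4q + 2 ⇒ q = 2/3.

-2/3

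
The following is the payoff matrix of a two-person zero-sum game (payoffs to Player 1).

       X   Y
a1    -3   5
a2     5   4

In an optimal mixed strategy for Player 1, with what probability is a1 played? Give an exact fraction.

1/9

Row minima: a1 → -3, a2 → 4; maximin = 4.
Column maxima: X → 5, Y → 5; minimax = 5.
4 ≠ 5, so there is no saddle point; optimal play is mixed.
Let Player 1 play a1 with probability p. Expected payoff against X: (-3)p + 5(1−p) = −8p + 5; against Y: 5p + 4(1−p) = p + 4.
Setting these equal: −8p + 5 = p + 4 ⇒ −9p = -1 ⇒ p = 1/9, and the value is (-8)·(1/9) + 5 = 37/9.
For Player 2: with q = P(X), equating a1's and a2's payoffs gives −8q + 5 = q + 4 ⇒ q = 1/9.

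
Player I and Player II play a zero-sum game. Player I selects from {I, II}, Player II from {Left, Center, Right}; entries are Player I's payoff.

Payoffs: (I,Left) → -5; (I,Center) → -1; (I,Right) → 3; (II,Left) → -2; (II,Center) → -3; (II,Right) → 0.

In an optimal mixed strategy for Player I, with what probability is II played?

4/5

Row minima: I → -5, II → -3; maximin = -3.
Column maxima: Left → -2, Center → -1, Right → 3; minimax = -2.
-3 ≠ -2, so there is no saddle point; optimal play is mixed.
Right is strictly dominated by Left (it gives Player I strictly more in every row), so Player II never plays it.
On the remaining 2×2 (I, II vs Left, Center):
Let Player I play I with probability p. Expected payoff against Left: (-5)p + (-2)(1−p) = −3p − 2; against Center: (-1)p + (-3)(1−p) = 2p − 3.
Setting these equal: −3p − 2 = 2p − 3 ⇒ −5p = -1 ⇒ p = 1/5, and the value is (-3)·(1/5) − 2 = -13/5.
For Player II: with q = P(Left), equating I's and II's payoffs gives −4q − 1 = q − 3 ⇒ q = 2/5.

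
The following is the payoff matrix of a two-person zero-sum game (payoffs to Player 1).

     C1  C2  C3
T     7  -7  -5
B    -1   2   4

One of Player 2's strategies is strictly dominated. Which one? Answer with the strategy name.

C3

C2 holds Player 1's payoff strictly below C3 in every row: -7 < -5, 2 < 4.
So C3 is strictly dominated for Player 2.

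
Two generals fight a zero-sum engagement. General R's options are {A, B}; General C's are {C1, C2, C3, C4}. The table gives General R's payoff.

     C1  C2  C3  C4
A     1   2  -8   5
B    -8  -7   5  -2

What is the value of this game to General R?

Row minima: A → -8, B → -8; maximin = -8.
Column maxima: C1 → 1, C2 → 2, C3 → 5, C4 → 5; minimax = 1.
-8 ≠ 1, so there is no saddle point; optimal play is mixed.
C2 is strictly dominated by C1 (it gives General R strictly more in every row), so General C never plays it.
C4 is strictly dominated by C1 (it gives General R strictly more in every row), so General C never plays it.
On the remaining 2×2 (A, B vs C1, C3):
Let General R play A with probability p. Expected payoff against C1: 1p + (-8)(1−p) = 9p − 8; against C3: (-8)p + 5(1−p) = −13p + 5.
Setting these equal: 9p − 8 = −13p + 5 ⇒ 22p = 13 ⇒ p = 13/22, and the value is (9)·(13/22) − 8 = -59/22.
For General C: with q = P(C1), equating A's and B's payoffs gives 9q − 8 = −13q + 5 ⇒ q = 13/22.

-59/22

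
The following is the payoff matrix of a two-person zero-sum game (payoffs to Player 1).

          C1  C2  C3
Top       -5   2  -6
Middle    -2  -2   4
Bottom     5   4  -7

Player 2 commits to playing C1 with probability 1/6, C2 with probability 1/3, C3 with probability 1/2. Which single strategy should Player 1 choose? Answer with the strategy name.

Expected payoff of Top: (1/6)·(-5) + (1/3)·2 + (1/2)·(-6) = -19/6.
Expected payoff of Middle: (1/6)·(-2) + (1/3)·(-2) + (1/2)·4 = 1.
Expected payoff of Bottom: (1/6)·5 + (1/3)·4 + (1/2)·(-7) = -4/3.
The largest is 1, so Player 1's best response is Middle.

Middle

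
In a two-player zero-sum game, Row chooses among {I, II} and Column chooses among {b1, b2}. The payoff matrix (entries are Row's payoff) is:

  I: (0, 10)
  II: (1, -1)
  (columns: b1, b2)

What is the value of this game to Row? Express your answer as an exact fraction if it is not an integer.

Row minima: I → 0, II → -1; maximin = 0.
Column maxima: b1 → 1, b2 → 10; minimax = 1.
0 ≠ 1, so there is no saddle point; optimal play is mixed.
Let Row play I with probability p. Expected payoff against b1: 0p + 1(1−p) = −p + 1; against b2: 10p + (-1)(1−p) = 11p − 1.
Setting these equal: −p + 1 = 11p − 1 ⇒ −12p = -2 ⇒ p = 1/6, and the value is (-1)·(1/6) + 1 = 5/6.
For Column: with q = P(b1), equating I's and II's payoffs gives −10q + 10 = 2q − 1 ⇒ q = 11/12.

5/6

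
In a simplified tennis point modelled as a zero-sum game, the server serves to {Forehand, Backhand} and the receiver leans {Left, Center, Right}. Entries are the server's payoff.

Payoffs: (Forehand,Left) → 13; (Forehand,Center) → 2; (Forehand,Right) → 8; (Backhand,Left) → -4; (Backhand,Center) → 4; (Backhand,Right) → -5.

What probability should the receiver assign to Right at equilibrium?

Row minima: Forehand → 2, Backhand → -5; maximin = 2.
Column maxima: Left → 13, Center → 4, Right → 8; minimax = 4.
2 ≠ 4, so there is no saddle point; optimal play is mixed.
Left is strictly dominated by Right (it gives the server strictly more in every row), so the receiver never plays it.
On the remaining 2×2 (Forehand, Backhand vs Center, Right):
Let the server play Forehand with probability p. Expected payoff against Center: 2p + 4(1−p) = −2p + 4; against Right: 8p + (-5)(1−p) = 13p − 5.
Setting these equal: −2p + 4 = 13p − 5 ⇒ −15p = -9 ⇒ p = 3/5, and the value is (-2)·(3/5) + 4 = 14/5.
For the receiver: with q = P(Center), equating Forehand's and Backhand's payoffs gives −6q + 8 = 9q − 5 ⇒ q = 13/15.

2/15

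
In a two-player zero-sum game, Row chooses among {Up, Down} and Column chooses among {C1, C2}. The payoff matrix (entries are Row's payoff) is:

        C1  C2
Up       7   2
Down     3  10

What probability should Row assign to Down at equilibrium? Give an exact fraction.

Row minima: Up → 2, Down → 3; maximin = 3.
Column maxima: C1 → 7, C2 → 10; minimax = 7.
3 ≠ 7, so there is no saddle point; optimal play is mixed.
Let Row play Up with probability p. Expected payoff against C1: 7p + 3(1−p) = 4p + 3; against C2: 2p + 10(1−p) = −8p + 10.
Setting these equal: 4p + 3 = −8p + 10 ⇒ 12p = 7 ⇒ p = 7/12, and the value is (4)·(7/12) + 3 = 16/3.
For Column: with q = P(C1), equating Up's and Down's payoffs gives 5q + 2 = −7q + 10 ⇒ q = 2/3.

5/12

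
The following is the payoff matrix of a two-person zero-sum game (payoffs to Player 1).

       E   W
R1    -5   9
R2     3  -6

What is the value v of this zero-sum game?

-3/23

Row minima: R1 → -5, R2 → -6; maximin = -5.
Column maxima: E → 3, W → 9; minimax = 3.
-5 ≠ 3, so there is no saddle point; optimal play is mixed.
Let Player 1 play R1 with probability p. Expected payoff against E: (-5)p + 3(1−p) = −8p + 3; against W: 9p + (-6)(1−p) = 15p − 6.
Setting these equal: −8p + 3 = 15p − 6 ⇒ −23p = -9 ⇒ p = 9/23, and the value is (-8)·(9/23) + 3 = -3/23.
For Player 2: with q = P(E), equating R1's and R2's payoffs gives −14q + 9 = 9q − 6 ⇒ q = 15/23.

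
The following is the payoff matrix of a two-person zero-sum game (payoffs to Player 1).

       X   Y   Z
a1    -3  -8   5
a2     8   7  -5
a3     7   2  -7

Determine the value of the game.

Row minima: a1 → -8, a2 → -5, a3 → -7; maximin = -5.
Column maxima: X → 8, Y → 7, Z → 5; minimax = 5.
-5 ≠ 5, so there is no saddle point; optimal play is mixed.
a3 is strictly dominated by a2, so Player 1 never plays it.
X is strictly dominated by Y (it gives Player 1 strictly more in every row), so Player 2 never plays it.
On the remaining 2×2 (a1, a2 vs Y, Z):
Let Player 1 play a1 with probability p. Expected payoff against Y: (-8)p + 7(1−p) = −15p + 7; against Z: 5p + (-5)(1−p) = 10p − 5.
Setting these equal: −15p + 7 = 10p − 5 ⇒ −25p = -12 ⇒ p = 12/25, and the value is (-15)·(12/25) + 7 = -1/5.
For Player 2: with q = P(Y), equating a1's and a2's payoffs gives −13q + 5 = 12q − 5 ⇒ q = 2/5.

-1/5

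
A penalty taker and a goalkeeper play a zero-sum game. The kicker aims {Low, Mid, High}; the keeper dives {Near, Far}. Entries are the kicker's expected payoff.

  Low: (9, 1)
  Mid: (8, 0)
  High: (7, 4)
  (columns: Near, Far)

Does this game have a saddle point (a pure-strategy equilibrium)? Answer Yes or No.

Yes

Row minima: Low → 1, Mid → 0, High → 4; maximin = 4.
Column maxima: Near → 9, Far → 4; minimax = 4.
maximin = minimax = 4, so a saddle point exists.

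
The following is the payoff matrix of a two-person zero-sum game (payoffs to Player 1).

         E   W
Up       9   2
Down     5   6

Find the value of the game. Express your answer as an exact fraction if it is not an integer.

Row minima: Up → 2, Down → 5; maximin = 5.
Column maxima: E → 9, W → 6; minimax = 6.
5 ≠ 6, so there is no saddle point; optimal play is mixed.
Let Player 1 play Up with probability p. Expected payoff against E: 9p + 5(1−p) = 4p + 5; against W: 2p + 6(1−p) = −4p + 6.
Setting these equal: 4p + 5 = −4p + 6 ⇒ 8p = 1 ⇒ p = 1/8, and the value is (4)·(1/8) + 5 = 11/2.
For Player 2: with q = P(E), equating Up's and Down's payoffs gives 7q + 2 = −q + 6 ⇒ q = 1/2.

11/2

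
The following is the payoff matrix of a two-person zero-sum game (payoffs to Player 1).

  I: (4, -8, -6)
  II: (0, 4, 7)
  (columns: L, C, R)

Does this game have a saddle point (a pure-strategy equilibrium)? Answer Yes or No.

No

Row minima: I → -8, II → 0; maximin = 0.
Column maxima: L → 4, C → 4, R → 7; minimax = 4.
0 ≠ 4, so no pure-strategy equilibrium exists.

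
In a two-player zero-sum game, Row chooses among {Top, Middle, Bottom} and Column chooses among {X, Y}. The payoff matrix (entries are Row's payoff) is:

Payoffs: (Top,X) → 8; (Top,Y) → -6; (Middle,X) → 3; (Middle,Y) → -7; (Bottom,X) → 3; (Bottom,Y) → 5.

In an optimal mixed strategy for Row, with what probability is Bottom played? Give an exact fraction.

7/8

Row minima: Top → -6, Middle → -7, Bottom → 3; maximin = 3.
Column maxima: X → 8, Y → 5; minimax = 5.
3 ≠ 5, so there is no saddle point; optimal play is mixed.
Middle is strictly dominated by Top, so Row never plays it.
On the remaining 2×2 (Top, Bottom vs X, Y):
Let Row play Top with probability p. Expected payoff against X: 8p + 3(1−p) = 5p + 3; against Y: (-6)p + 5(1−p) = −11p + 5.
Setting these equal: 5p + 3 = −11p + 5 ⇒ 16p = 2 ⇒ p = 1/8, and the value is (5)·(1/8) + 3 = 29/8.
For Column: with q = P(X), equating Top's and Bottom's payoffs gives 14q − 6 = −2q + 5 ⇒ q = 11/16.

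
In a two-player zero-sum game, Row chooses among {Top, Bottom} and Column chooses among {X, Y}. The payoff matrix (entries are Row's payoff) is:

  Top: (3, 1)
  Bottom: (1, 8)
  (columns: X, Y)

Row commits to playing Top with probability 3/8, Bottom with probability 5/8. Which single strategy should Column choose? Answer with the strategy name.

X

If Column plays X, Row's expected payoff is (3/8)·3 + (5/8)·1 = 7/4.
If Column plays Y, Row's expected payoff is (3/8)·1 + (5/8)·8 = 43/8.
Column minimizes Row's payoff; the smallest is 7/4, so the best response is X.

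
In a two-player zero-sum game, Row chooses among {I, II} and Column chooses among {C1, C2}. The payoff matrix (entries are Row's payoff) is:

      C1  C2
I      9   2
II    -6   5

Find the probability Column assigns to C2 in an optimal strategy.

5/6

Row minima: I → 2, II → -6; maximin = 2.
Column maxima: C1 → 9, C2 → 5; minimax = 5.
2 ≠ 5, so there is no saddle point; optimal play is mixed.
Let Row play I with probability p. Expected payoff against C1: 9p + (-6)(1−p) = 15p − 6; against C2: 2p + 5(1−p) = −3p + 5.
Setting these equal: 15p − 6 = −3p + 5 ⇒ 18p = 11 ⇒ p = 11/18, and the value is (15)·(11/18) − 6 = 19/6.
For Column: with q = P(C1), equating I's and II's payoffs gives 7q + 2 = −11q + 5 ⇒ q = 1/6.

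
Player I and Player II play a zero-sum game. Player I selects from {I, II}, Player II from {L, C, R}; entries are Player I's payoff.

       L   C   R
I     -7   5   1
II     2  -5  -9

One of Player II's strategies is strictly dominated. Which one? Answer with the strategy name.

R holds Player I's payoff strictly below C in every row: 1 < 5, -9 < -5.
So C is strictly dominated for Player II.

C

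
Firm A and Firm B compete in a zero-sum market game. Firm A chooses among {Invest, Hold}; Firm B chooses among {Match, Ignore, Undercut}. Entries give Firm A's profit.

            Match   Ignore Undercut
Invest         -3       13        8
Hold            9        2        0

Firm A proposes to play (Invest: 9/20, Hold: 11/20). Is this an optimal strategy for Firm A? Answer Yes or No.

Against Match this mix gives (9/20)·(-3) + (11/20)·9 = 18/5.
Against Ignore this mix gives (9/20)·13 + (11/20)·2 = 139/20.
Against Undercut this mix gives (9/20)·8 + (11/20)·0 = 18/5.
All of Firm B's active replies (Match, Undercut) yield 18/5, and no column does worse for Firm A. The mix makes Firm B indifferent and guarantees 18/5, so it is optimal.

Yes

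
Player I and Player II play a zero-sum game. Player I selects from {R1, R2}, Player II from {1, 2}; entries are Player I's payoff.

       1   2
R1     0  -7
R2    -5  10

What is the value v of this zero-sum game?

Row minima: R1 → -7, R2 → -5; maximin = -5.
Column maxima: 1 → 0, 2 → 10; minimax = 0.
-5 ≠ 0, so there is no saddle point; optimal play is mixed.
Let Player I play R1 with probability p. Expected payoff against 1: 0p + (-5)(1−p) = 5p − 5; against 2: (-7)p + 10(1−p) = −17p + 10.
Setting these equal: 5p − 5 = −17p + 10 ⇒ 22p = 15 ⇒ p = 15/22, and the value is (5)·(15/22) − 5 = -35/22.
For Player II: with q = P(1), equating R1's and R2's payoffs gives 7q − 7 = −15q + 10 ⇒ q = 17/22.

-35/22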